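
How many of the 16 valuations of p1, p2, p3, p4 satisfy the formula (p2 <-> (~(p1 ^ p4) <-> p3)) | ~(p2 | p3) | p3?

p1  p2  p3  p4  |  φ
0   0   0   0   |  1
0   0   0   1   |  1
0   0   1   0   |  1
0   0   1   1   |  1
0   1   0   0   |  0
0   1   0   1   |  1
0   1   1   0   |  1
0   1   1   1   |  1
1   0   0   0   |  1
1   0   0   1   |  1
1   0   1   0   |  1
1   0   1   1   |  1
1   1   0   0   |  1
1   1   0   1   |  0
1   1   1   0   |  1
1   1   1   1   |  1
The formula is true on 14 of the 16 rows.

14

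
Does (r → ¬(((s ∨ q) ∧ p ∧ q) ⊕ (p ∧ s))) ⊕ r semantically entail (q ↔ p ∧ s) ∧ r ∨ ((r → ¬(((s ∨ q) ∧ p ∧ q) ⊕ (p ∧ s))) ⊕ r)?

  p   |   q   |   r   |   s   ||   φ   |   ψ  
False | False | False | False ||  True |  True
False | False | False |  True ||  True |  True
False | False |  True | False || False |  True
False | False |  True |  True || False |  True
False |  True | False | False ||  True |  True
False |  True | False |  True ||  True |  True
False |  True |  True | False || False | False
False |  True |  True |  True || False | False
 True | False | False | False ||  True |  True
 True | False | False |  True ||  True |  True
 True | False |  True | False || False |  True
 True | False |  True |  True ||  True |  True
 True |  True | False | False ||  True |  True
 True |  True | False |  True ||  True |  True
 True |  True |  True | False ||  True |  True
 True |  True |  True |  True || False |  True
In every row where φ is true, ψ is also true, so φ ⊨ ψ.

yes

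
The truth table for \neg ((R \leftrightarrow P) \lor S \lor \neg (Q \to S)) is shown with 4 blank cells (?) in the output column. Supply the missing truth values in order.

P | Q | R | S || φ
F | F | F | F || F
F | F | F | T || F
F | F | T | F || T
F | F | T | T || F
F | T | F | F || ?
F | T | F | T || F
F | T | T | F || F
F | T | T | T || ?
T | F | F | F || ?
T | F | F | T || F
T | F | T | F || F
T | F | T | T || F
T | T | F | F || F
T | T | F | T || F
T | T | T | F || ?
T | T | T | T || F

F, F, T, F

Row P=F, Q=T, R=F, S=F: (R \leftrightarrow P) = T, \neg (Q \to S) = T, ((R \leftrightarrow P) \lor S \lor \neg (Q \to S)) = T, so the formula = F.
Row P=F, Q=T, R=T, S=T: (R \leftrightarrow P) = F, \neg (Q \to S) = F, ((R \leftrightarrow P) \lor S \lor \neg (Q \to S)) = T, so the formula = F.
Row P=T, Q=F, R=F, S=F: (R \leftrightarrow P) = F, \neg (Q \to S) = F, ((R \leftrightarrow P) \lor S \lor \neg (Q \to S)) = F, so the formula = T.
Row P=T, Q=T, R=T, S=F: (R \leftrightarrow P) = T, \neg (Q \to S) = T, ((R \leftrightarrow P) \lor S \lor \neg (Q \to S)) = T, so the formula = F.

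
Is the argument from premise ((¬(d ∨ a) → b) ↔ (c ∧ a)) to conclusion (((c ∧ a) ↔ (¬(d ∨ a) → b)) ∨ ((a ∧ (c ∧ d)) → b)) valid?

a | b | c | d | φ | ψ
- | - | - | - | - | -
0 | 0 | 0 | 0 | 1 | 1
0 | 0 | 0 | 1 | 0 | 1
0 | 0 | 1 | 0 | 1 | 1
0 | 0 | 1 | 1 | 0 | 1
0 | 1 | 0 | 0 | 0 | 1
0 | 1 | 0 | 1 | 0 | 1
0 | 1 | 1 | 0 | 0 | 1
0 | 1 | 1 | 1 | 0 | 1
1 | 0 | 0 | 0 | 0 | 1
1 | 0 | 0 | 1 | 0 | 1
1 | 0 | 1 | 0 | 1 | 1
1 | 0 | 1 | 1 | 1 | 1
1 | 1 | 0 | 0 | 0 | 1
1 | 1 | 0 | 1 | 0 | 1
1 | 1 | 1 | 0 | 1 | 1
1 | 1 | 1 | 1 | 1 | 1
In every row where φ is true, ψ is also true, so φ ⊨ ψ.

yes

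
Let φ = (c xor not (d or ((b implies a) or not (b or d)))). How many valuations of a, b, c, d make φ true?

8

a  b  c  d  |  (b implies a)  (b or d)  not (b or d)  φ
0  0  0  0  |        1           0           1        0
0  0  0  1  |        1           1           0        0
0  0  1  0  |        1           0           1        1
0  0  1  1  |        1           1           0        1
0  1  0  0  |        0           1           0        1
0  1  0  1  |        0           1           0        0
0  1  1  0  |        0           1           0        0
0  1  1  1  |        0           1           0        1
1  0  0  0  |        1           0           1        0
1  0  0  1  |        1           1           0        0
1  0  1  0  |        1           0           1        1
1  0  1  1  |        1           1           0        1
1  1  0  0  |        1           1           0        0
1  1  0  1  |        1           1           0        0
1  1  1  0  |        1           1           0        1
1  1  1  1  |        1           1           0        1
The formula is true on 8 of the 16 rows.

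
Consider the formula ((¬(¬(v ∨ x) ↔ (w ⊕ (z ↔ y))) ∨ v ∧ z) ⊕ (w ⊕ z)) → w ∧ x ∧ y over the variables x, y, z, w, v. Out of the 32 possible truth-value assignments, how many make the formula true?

17

x | y | z | w | v || φ
F | F | F | F | F || T
F | F | F | F | T || F
F | F | F | T | F || T
F | F | F | T | T || F
F | F | T | F | F || T
F | F | T | F | T || T
F | F | T | T | F || T
F | F | T | T | T || F
F | T | F | F | F || F
F | T | F | F | T || T
F | T | F | T | F || F
F | T | F | T | T || T
F | T | T | F | F || F
F | T | T | F | T || T
F | T | T | T | F || F
F | T | T | T | T || F
T | F | F | F | F || F
T | F | F | F | T || F
T | F | F | T | F || F
T | F | F | T | T || F
T | F | T | F | F || F
T | F | T | F | T || T
T | F | T | T | F || F
T | F | T | T | T || F
T | T | F | F | F || T
T | T | F | F | T || T
T | T | F | T | F || T
T | T | F | T | T || T
T | T | T | F | F || T
T | T | T | F | T || T
T | T | T | T | F || T
T | T | T | T | T || T
The formula is true on 17 of the 32 rows.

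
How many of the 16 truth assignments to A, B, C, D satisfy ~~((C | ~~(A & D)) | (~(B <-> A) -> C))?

13

A  B  C  D     (A & D)  ~(A & D)  ~~(A & D)  (C | ~~(A & D))  (B <-> A)  ~(B <-> A)  (~(B <-> A) -> C)  φ
1  1  1  1        1        0          1             1             1          0               1          1
1  1  1  0        0        1          0             1             1          0               1          1
1  1  0  1        1        0          1             1             1          0               1          1
1  1  0  0        0        1          0             0             1          0               1          1
1  0  1  1        1        0          1             1             0          1               1          1
1  0  1  0        0        1          0             1             0          1               1          1
1  0  0  1        1        0          1             1             0          1               0          1
1  0  0  0        0        1          0             0             0          1               0          0
0  1  1  1        0        1          0             1             0          1               1          1
0  1  1  0        0        1          0             1             0          1               1          1
0  1  0  1        0        1          0             0             0          1               0          0
0  1  0  0        0        1          0             0             0          1               0          0
0  0  1  1        0        1          0             1             1          0               1          1
0  0  1  0        0        1          0             1             1          0               1          1
0  0  0  1        0        1          0             0             1          0               1          1
0  0  0  0        0        1          0             0             1          0               1          1
The formula is true on 13 of the 16 rows.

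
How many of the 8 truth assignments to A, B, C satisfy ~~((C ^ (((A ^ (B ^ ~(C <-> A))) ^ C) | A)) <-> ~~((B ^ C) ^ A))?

6

A | B | C || φ
1 | 1 | 1 || 0
1 | 1 | 0 || 0
1 | 0 | 1 || 1
1 | 0 | 0 || 1
0 | 1 | 1 || 1
0 | 1 | 0 || 1
0 | 0 | 1 || 1
0 | 0 | 0 || 1
The formula is true on 6 of the 8 rows.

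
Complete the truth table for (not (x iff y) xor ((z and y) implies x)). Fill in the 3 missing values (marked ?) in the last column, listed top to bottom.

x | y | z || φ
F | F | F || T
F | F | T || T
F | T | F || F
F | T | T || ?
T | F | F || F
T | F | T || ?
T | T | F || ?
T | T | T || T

T, F, T

Row x=F, y=T, z=T: not (x iff y) = T, ((z and y) implies x) = F, so the formula = T.
Row x=T, y=F, z=T: not (x iff y) = T, ((z and y) implies x) = T, so the formula = F.
Row x=T, y=T, z=F: not (x iff y) = F, ((z and y) implies x) = T, so the formula = T.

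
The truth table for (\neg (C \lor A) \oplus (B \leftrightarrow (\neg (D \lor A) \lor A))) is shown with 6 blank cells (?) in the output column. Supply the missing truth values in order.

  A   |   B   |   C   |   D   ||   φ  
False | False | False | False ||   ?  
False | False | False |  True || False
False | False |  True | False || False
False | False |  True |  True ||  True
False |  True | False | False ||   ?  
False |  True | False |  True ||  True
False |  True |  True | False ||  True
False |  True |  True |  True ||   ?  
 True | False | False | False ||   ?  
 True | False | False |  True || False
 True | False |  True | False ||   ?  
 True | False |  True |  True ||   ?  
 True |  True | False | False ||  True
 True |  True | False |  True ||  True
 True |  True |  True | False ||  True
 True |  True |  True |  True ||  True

True, False, False, False, False, False

Row A=False, B=False, C=False, D=False: \neg (C \lor A) = True, (B \leftrightarrow (\neg (D \lor A) \lor A)) = False, so the formula = True.
Row A=False, B=True, C=False, D=False: \neg (C \lor A) = True, (B \leftrightarrow (\neg (D \lor A) \lor A)) = True, so the formula = False.
Row A=False, B=True, C=True, D=True: \neg (C \lor A) = False, (B \leftrightarrow (\neg (D \lor A) \lor A)) = False, so the formula = False.
Row A=True, B=False, C=False, D=False: \neg (C \lor A) = False, (B \leftrightarrow (\neg (D \lor A) \lor A)) = False, so the formula = False.
Row A=True, B=False, C=True, D=False: \neg (C \lor A) = False, (B \leftrightarrow (\neg (D \lor A) \lor A)) = False, so the formula = False.
Row A=True, B=False, C=True, D=True: \neg (C \lor A) = False, (B \leftrightarrow (\neg (D \lor A) \lor A)) = False, so the formula = False.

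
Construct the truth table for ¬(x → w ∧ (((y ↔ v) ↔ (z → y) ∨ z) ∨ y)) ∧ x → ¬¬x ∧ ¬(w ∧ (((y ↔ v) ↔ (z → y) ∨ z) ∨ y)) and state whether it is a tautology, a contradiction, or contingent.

tautology

x  y  z  w  v  |  φ
F  F  F  F  F  |  T
F  F  F  F  T  |  T
F  F  F  T  F  |  T
F  F  F  T  T  |  T
F  F  T  F  F  |  T
F  F  T  F  T  |  T
F  F  T  T  F  |  T
F  F  T  T  T  |  T
F  T  F  F  F  |  T
F  T  F  F  T  |  T
F  T  F  T  F  |  T
F  T  F  T  T  |  T
F  T  T  F  F  |  T
F  T  T  F  T  |  T
F  T  T  T  F  |  T
F  T  T  T  T  |  T
T  F  F  F  F  |  T
T  F  F  F  T  |  T
T  F  F  T  F  |  T
T  F  F  T  T  |  T
T  F  T  F  F  |  T
T  F  T  F  T  |  T
T  F  T  T  F  |  T
T  F  T  T  T  |  T
T  T  F  F  F  |  T
T  T  F  F  T  |  T
T  T  F  T  F  |  T
T  T  F  T  T  |  T
T  T  T  F  F  |  T
T  T  T  F  T  |  T
T  T  T  T  F  |  T
T  T  T  T  T  |  T
Every row is T, so the formula is a tautology.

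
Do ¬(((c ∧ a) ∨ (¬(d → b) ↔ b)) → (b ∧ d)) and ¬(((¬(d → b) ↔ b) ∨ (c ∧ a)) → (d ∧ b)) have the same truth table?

  a   |   b   |   c   |   d   |   φ   |   ψ  
----- | ----- | ----- | ----- | ----- | -----
False | False | False | False |  True |  True
False | False | False |  True | False | False
False | False |  True | False |  True |  True
False | False |  True |  True | False | False
False |  True | False | False | False | False
False |  True | False |  True | False | False
False |  True |  True | False | False | False
False |  True |  True |  True | False | False
 True | False | False | False |  True |  True
 True | False | False |  True | False | False
 True | False |  True | False |  True |  True
 True | False |  True |  True |  True |  True
 True |  True | False | False | False | False
 True |  True | False |  True | False | False
 True |  True |  True | False |  True |  True
 True |  True |  True |  True | False | False
The columns for φ and ψ agree on every row, so they are logically equivalent.

equivalent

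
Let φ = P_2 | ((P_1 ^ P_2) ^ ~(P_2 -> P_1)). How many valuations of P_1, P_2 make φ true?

P_1 | P_2 | (P_1 ^ P_2) | (P_2 -> P_1) | ~(P_2 -> P_1) | φ
--- | --- | ----------- | ------------ | ------------- | -
 T  |  T  |      F      |      T       |       F       | T
 T  |  F  |      T      |      T       |       F       | T
 F  |  T  |      T      |      F       |       T       | T
 F  |  F  |      F      |      T       |       F       | F
The formula is true on 3 of the 4 rows.

3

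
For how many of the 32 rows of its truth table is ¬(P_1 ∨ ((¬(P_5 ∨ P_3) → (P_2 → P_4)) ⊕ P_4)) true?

P_1 | P_2 | P_3 | P_4 | P_5 | φ
--- | --- | --- | --- | --- | -
 F  |  F  |  F  |  F  |  F  | F
 F  |  F  |  F  |  F  |  T  | F
 F  |  F  |  F  |  T  |  F  | T
 F  |  F  |  F  |  T  |  T  | T
 F  |  F  |  T  |  F  |  F  | F
 F  |  F  |  T  |  F  |  T  | F
 F  |  F  |  T  |  T  |  F  | T
 F  |  F  |  T  |  T  |  T  | T
 F  |  T  |  F  |  F  |  F  | T
 F  |  T  |  F  |  F  |  T  | F
 F  |  T  |  F  |  T  |  F  | T
 F  |  T  |  F  |  T  |  T  | T
 F  |  T  |  T  |  F  |  F  | F
 F  |  T  |  T  |  F  |  T  | F
 F  |  T  |  T  |  T  |  F  | T
 F  |  T  |  T  |  T  |  T  | T
 T  |  F  |  F  |  F  |  F  | F
 T  |  F  |  F  |  F  |  T  | F
 T  |  F  |  F  |  T  |  F  | F
 T  |  F  |  F  |  T  |  T  | F
 T  |  F  |  T  |  F  |  F  | F
 T  |  F  |  T  |  F  |  T  | F
 T  |  F  |  T  |  T  |  F  | F
 T  |  F  |  T  |  T  |  T  | F
 T  |  T  |  F  |  F  |  F  | F
 T  |  T  |  F  |  F  |  T  | F
 T  |  T  |  F  |  T  |  F  | F
 T  |  T  |  F  |  T  |  T  | F
 T  |  T  |  T  |  F  |  F  | F
 T  |  T  |  T  |  F  |  T  | F
 T  |  T  |  T  |  T  |  F  | F
 T  |  T  |  T  |  T  |  T  | F
The formula is true on 9 of the 32 rows.

9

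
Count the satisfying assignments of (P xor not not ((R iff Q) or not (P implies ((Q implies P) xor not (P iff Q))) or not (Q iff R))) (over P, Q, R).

4

P | Q | R | φ
- | - | - | -
F | F | F | T
F | F | T | T
F | T | F | T
F | T | T | T
T | F | F | F
T | F | T | F
T | T | F | F
T | T | T | F
The formula is true on 4 of the 8 rows.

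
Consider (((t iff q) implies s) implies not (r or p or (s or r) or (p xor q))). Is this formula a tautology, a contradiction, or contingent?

contingent

p | q | r | s | t || φ
0 | 0 | 0 | 0 | 0 || 1
0 | 0 | 0 | 0 | 1 || 1
0 | 0 | 0 | 1 | 0 || 0
0 | 0 | 0 | 1 | 1 || 0
0 | 0 | 1 | 0 | 0 || 1
0 | 0 | 1 | 0 | 1 || 0
0 | 0 | 1 | 1 | 0 || 0
0 | 0 | 1 | 1 | 1 || 0
0 | 1 | 0 | 0 | 0 || 0
0 | 1 | 0 | 0 | 1 || 1
0 | 1 | 0 | 1 | 0 || 0
0 | 1 | 0 | 1 | 1 || 0
0 | 1 | 1 | 0 | 0 || 0
0 | 1 | 1 | 0 | 1 || 1
0 | 1 | 1 | 1 | 0 || 0
0 | 1 | 1 | 1 | 1 || 0
1 | 0 | 0 | 0 | 0 || 1
1 | 0 | 0 | 0 | 1 || 0
1 | 0 | 0 | 1 | 0 || 0
1 | 0 | 0 | 1 | 1 || 0
1 | 0 | 1 | 0 | 0 || 1
1 | 0 | 1 | 0 | 1 || 0
1 | 0 | 1 | 1 | 0 || 0
1 | 0 | 1 | 1 | 1 || 0
1 | 1 | 0 | 0 | 0 || 0
1 | 1 | 0 | 0 | 1 || 1
1 | 1 | 0 | 1 | 0 || 0
1 | 1 | 0 | 1 | 1 || 0
1 | 1 | 1 | 0 | 0 || 0
1 | 1 | 1 | 0 | 1 || 1
1 | 1 | 1 | 1 | 0 || 0
1 | 1 | 1 | 1 | 1 || 0
9 of 32 rows are 1, so the formula is contingent.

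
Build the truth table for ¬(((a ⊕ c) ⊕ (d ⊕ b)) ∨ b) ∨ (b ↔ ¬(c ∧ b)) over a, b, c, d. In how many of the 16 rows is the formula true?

a | b | c | d || (a ⊕ c) | (d ⊕ b) | ((a ⊕ c) ⊕ (d ⊕ b)) | (((a ⊕ c) ⊕ (d ⊕ b)) ∨ b) | ¬(((a ⊕ c) ⊕ (d ⊕ b)) ∨ b) | (c ∧ b) | ¬(c ∧ b) | (b ↔ ¬(c ∧ b)) | φ
1 | 1 | 1 | 1 ||    0    |    0    |          0          |             1             |             0              |    1    |    0     |       0        | 0
1 | 1 | 1 | 0 ||    0    |    1    |          1          |             1             |             0              |    1    |    0     |       0        | 0
1 | 1 | 0 | 1 ||    1    |    0    |          1          |             1             |             0              |    0    |    1     |       1        | 1
1 | 1 | 0 | 0 ||    1    |    1    |          0          |             1             |             0              |    0    |    1     |       1        | 1
1 | 0 | 1 | 1 ||    0    |    1    |          1          |             1             |             0              |    0    |    1     |       0        | 0
1 | 0 | 1 | 0 ||    0    |    0    |          0          |             0             |             1              |    0    |    1     |       0        | 1
1 | 0 | 0 | 1 ||    1    |    1    |          0          |             0             |             1              |    0    |    1     |       0        | 1
1 | 0 | 0 | 0 ||    1    |    0    |          1          |             1             |             0              |    0    |    1     |       0        | 0
0 | 1 | 1 | 1 ||    1    |    0    |          1          |             1             |             0              |    1    |    0     |       0        | 0
0 | 1 | 1 | 0 ||    1    |    1    |          0          |             1             |             0              |    1    |    0     |       0        | 0
0 | 1 | 0 | 1 ||    0    |    0    |          0          |             1             |             0              |    0    |    1     |       1        | 1
0 | 1 | 0 | 0 ||    0    |    1    |          1          |             1             |             0              |    0    |    1     |       1        | 1
0 | 0 | 1 | 1 ||    1    |    1    |          0          |             0             |             1              |    0    |    1     |       0        | 1
0 | 0 | 1 | 0 ||    1    |    0    |          1          |             1             |             0              |    0    |    1     |       0        | 0
0 | 0 | 0 | 1 ||    0    |    1    |          1          |             1             |             0              |    0    |    1     |       0        | 0
0 | 0 | 0 | 0 ||    0    |    0    |          0          |             0             |             1              |    0    |    1     |       0        | 1
The formula is true on 8 of the 16 rows.

8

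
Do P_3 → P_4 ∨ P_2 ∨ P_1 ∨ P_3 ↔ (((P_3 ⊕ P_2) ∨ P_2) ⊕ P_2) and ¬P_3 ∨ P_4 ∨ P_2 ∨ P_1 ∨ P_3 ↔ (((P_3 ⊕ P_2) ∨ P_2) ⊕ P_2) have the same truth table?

equivalent

P_1 | P_2 | P_3 | P_4 | φ | ψ
--- | --- | --- | --- | - | -
 T  |  T  |  T  |  T  | F | F
 T  |  T  |  T  |  F  | F | F
 T  |  T  |  F  |  T  | F | F
 T  |  T  |  F  |  F  | F | F
 T  |  F  |  T  |  T  | T | T
 T  |  F  |  T  |  F  | T | T
 T  |  F  |  F  |  T  | F | F
 T  |  F  |  F  |  F  | F | F
 F  |  T  |  T  |  T  | F | F
 F  |  T  |  T  |  F  | F | F
 F  |  T  |  F  |  T  | F | F
 F  |  T  |  F  |  F  | F | F
 F  |  F  |  T  |  T  | T | T
 F  |  F  |  T  |  F  | T | T
 F  |  F  |  F  |  T  | F | F
 F  |  F  |  F  |  F  | F | F
The columns for φ and ψ agree on every row, so they are logically equivalent.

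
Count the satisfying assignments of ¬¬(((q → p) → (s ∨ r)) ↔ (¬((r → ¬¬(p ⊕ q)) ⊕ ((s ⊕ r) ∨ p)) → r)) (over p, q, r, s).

p | q | r | s || (q → p) | (s ∨ r) | ((q → p) → (s ∨ r)) | (p ⊕ q) | ¬(p ⊕ q) | ¬¬(p ⊕ q) | (r → ¬¬(p ⊕ q)) | (s ⊕ r) | ((s ⊕ r) ∨ p) | φ
T | T | T | T ||    T    |    T    |          T          |    F    |    T     |     F     |        F        |    F    |       T       | T
T | T | T | F ||    T    |    T    |          T          |    F    |    T     |     F     |        F        |    T    |       T       | T
T | T | F | T ||    T    |    T    |          T          |    F    |    T     |     F     |        T        |    T    |       T       | F
T | T | F | F ||    T    |    F    |          F          |    F    |    T     |     F     |        T        |    F    |       T       | T
T | F | T | T ||    T    |    T    |          T          |    T    |    F     |     T     |        T        |    F    |       T       | T
T | F | T | F ||    T    |    T    |          T          |    T    |    F     |     T     |        T        |    T    |       T       | T
T | F | F | T ||    T    |    T    |          T          |    T    |    F     |     T     |        T        |    T    |       T       | F
T | F | F | F ||    T    |    F    |          F          |    T    |    F     |     T     |        T        |    F    |       T       | T
F | T | T | T ||    F    |    T    |          T          |    T    |    F     |     T     |        T        |    F    |       F       | T
F | T | T | F ||    F    |    T    |          T          |    T    |    F     |     T     |        T        |    T    |       T       | T
F | T | F | T ||    F    |    T    |          T          |    T    |    F     |     T     |        T        |    T    |       T       | F
F | T | F | F ||    F    |    F    |          T          |    T    |    F     |     T     |        T        |    F    |       F       | T
F | F | T | T ||    T    |    T    |          T          |    F    |    T     |     F     |        F        |    F    |       F       | T
F | F | T | F ||    T    |    T    |          T          |    F    |    T     |     F     |        F        |    T    |       T       | T
F | F | F | T ||    T    |    T    |          T          |    F    |    T     |     F     |        T        |    T    |       T       | F
F | F | F | F ||    T    |    F    |          F          |    F    |    T     |     F     |        T        |    F    |       F       | F
The formula is true on 11 of the 16 rows.

11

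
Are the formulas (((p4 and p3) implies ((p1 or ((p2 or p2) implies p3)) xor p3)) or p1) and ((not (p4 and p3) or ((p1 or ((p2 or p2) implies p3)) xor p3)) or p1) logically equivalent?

p1  p2  p3  p4  |  φ  ψ
0   0   0   0   |  1  1
0   0   0   1   |  1  1
0   0   1   0   |  1  1
0   0   1   1   |  0  0
0   1   0   0   |  1  1
0   1   0   1   |  1  1
0   1   1   0   |  1  1
0   1   1   1   |  0  0
1   0   0   0   |  1  1
1   0   0   1   |  1  1
1   0   1   0   |  1  1
1   0   1   1   |  1  1
1   1   0   0   |  1  1
1   1   0   1   |  1  1
1   1   1   0   |  1  1
1   1   1   1   |  1  1
The columns for φ and ψ agree on every row, so they are logically equivalent.

equivalent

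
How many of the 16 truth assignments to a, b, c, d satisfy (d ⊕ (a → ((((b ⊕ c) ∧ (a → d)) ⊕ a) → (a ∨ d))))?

8

a | b | c | d | φ
- | - | - | - | -
0 | 0 | 0 | 0 | 1
0 | 0 | 0 | 1 | 0
0 | 0 | 1 | 0 | 1
0 | 0 | 1 | 1 | 0
0 | 1 | 0 | 0 | 1
0 | 1 | 0 | 1 | 0
0 | 1 | 1 | 0 | 1
0 | 1 | 1 | 1 | 0
1 | 0 | 0 | 0 | 1
1 | 0 | 0 | 1 | 0
1 | 0 | 1 | 0 | 1
1 | 0 | 1 | 1 | 0
1 | 1 | 0 | 0 | 1
1 | 1 | 0 | 1 | 0
1 | 1 | 1 | 0 | 1
1 | 1 | 1 | 1 | 0
The formula is true on 8 of the 16 rows.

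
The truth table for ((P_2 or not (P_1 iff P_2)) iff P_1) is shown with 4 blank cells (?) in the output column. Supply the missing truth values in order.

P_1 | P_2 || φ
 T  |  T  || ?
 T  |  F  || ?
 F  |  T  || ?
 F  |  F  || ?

T, T, F, T

Row P_1=T, P_2=T: (P_2 or not (P_1 iff P_2)) = T, so the formula = T.
Row P_1=T, P_2=F: (P_2 or not (P_1 iff P_2)) = T, so the formula = T.
Row P_1=F, P_2=T: (P_2 or not (P_1 iff P_2)) = T, so the formula = F.
Row P_1=F, P_2=F: (P_2 or not (P_1 iff P_2)) = F, so the formula = T.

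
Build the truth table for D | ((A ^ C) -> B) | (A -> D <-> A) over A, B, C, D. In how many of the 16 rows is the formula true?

14

A | B | C | D || φ
F | F | F | F || T
F | F | F | T || T
F | F | T | F || F
F | F | T | T || T
F | T | F | F || T
F | T | F | T || T
F | T | T | F || T
F | T | T | T || T
T | F | F | F || F
T | F | F | T || T
T | F | T | F || T
T | F | T | T || T
T | T | F | F || T
T | T | F | T || T
T | T | T | F || T
T | T | T | T || T
The formula is true on 14 of the 16 rows.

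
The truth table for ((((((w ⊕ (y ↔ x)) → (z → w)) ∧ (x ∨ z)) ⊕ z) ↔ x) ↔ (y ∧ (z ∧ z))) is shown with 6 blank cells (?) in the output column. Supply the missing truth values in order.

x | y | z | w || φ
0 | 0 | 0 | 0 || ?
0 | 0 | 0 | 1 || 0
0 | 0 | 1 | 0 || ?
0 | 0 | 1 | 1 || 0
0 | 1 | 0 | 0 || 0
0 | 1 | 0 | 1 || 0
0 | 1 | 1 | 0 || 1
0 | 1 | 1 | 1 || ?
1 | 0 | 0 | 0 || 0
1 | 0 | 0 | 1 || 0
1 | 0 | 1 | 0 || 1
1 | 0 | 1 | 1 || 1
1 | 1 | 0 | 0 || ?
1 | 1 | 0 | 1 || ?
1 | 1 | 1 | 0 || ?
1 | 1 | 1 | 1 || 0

Row x=0, y=0, z=0, w=0: (((((w ⊕ (y ↔ x)) → (z → w)) ∧ (x ∨ z)) ⊕ z) ↔ x) = 1, (y ∧ (z ∧ z)) = 0, so the formula = 0.
Row x=0, y=0, z=1, w=0: (((((w ⊕ (y ↔ x)) → (z → w)) ∧ (x ∨ z)) ⊕ z) ↔ x) = 0, (y ∧ (z ∧ z)) = 0, so the formula = 1.
Row x=0, y=1, z=1, w=1: (((((w ⊕ (y ↔ x)) → (z → w)) ∧ (x ∨ z)) ⊕ z) ↔ x) = 1, (y ∧ (z ∧ z)) = 1, so the formula = 1.
Row x=1, y=1, z=0, w=0: (((((w ⊕ (y ↔ x)) → (z → w)) ∧ (x ∨ z)) ⊕ z) ↔ x) = 1, (y ∧ (z ∧ z)) = 0, so the formula = 0.
Row x=1, y=1, z=0, w=1: (((((w ⊕ (y ↔ x)) → (z → w)) ∧ (x ∨ z)) ⊕ z) ↔ x) = 1, (y ∧ (z ∧ z)) = 0, so the formula = 0.
Row x=1, y=1, z=1, w=0: (((((w ⊕ (y ↔ x)) → (z → w)) ∧ (x ∨ z)) ⊕ z) ↔ x) = 1, (y ∧ (z ∧ z)) = 1, so the formula = 1.

0, 1, 1, 0, 0, 1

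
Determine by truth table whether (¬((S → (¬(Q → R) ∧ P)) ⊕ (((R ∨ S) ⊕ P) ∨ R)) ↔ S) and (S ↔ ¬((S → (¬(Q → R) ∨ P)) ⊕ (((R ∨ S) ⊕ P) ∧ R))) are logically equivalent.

  P   |   Q   |   R   |   S   |   φ   |   ψ  
----- | ----- | ----- | ----- | ----- | -----
 True |  True |  True |  True | False | False
 True |  True |  True | False | False |  True
 True |  True | False |  True | False | False
 True |  True | False | False | False |  True
 True | False |  True |  True | False | False
 True | False |  True | False | False |  True
 True | False | False |  True |  True | False
 True | False | False | False | False |  True
False |  True |  True |  True | False | False
False |  True |  True | False | False | False
False |  True | False |  True | False | False
False |  True | False | False |  True |  True
False | False |  True |  True | False | False
False | False |  True | False | False | False
False | False | False |  True | False |  True
False | False | False | False |  True |  True
The columns differ at P=True, Q=True, R=True, S=False (φ=False, ψ=True), so they are not equivalent.

not equivalent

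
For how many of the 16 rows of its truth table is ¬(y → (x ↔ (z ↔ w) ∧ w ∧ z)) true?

4

x  y  z  w  |  ¬(y → (x ↔ ((z ↔ w) ∧ (w ∧ z))))
1  1  1  1  |                 0                
1  1  1  0  |                 1                
1  1  0  1  |                 1                
1  1  0  0  |                 1                
1  0  1  1  |                 0                
1  0  1  0  |                 0                
1  0  0  1  |                 0                
1  0  0  0  |                 0                
0  1  1  1  |                 1                
0  1  1  0  |                 0                
0  1  0  1  |                 0                
0  1  0  0  |                 0                
0  0  1  1  |                 0                
0  0  1  0  |                 0                
0  0  0  1  |                 0                
0  0  0  0  |                 0                
The formula is true on 4 of the 16 rows.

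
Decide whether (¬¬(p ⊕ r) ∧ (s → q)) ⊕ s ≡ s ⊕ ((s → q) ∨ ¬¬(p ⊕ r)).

p  q  r  s  |  φ  ψ
T  T  T  T  |  T  F
T  T  T  F  |  F  T
T  T  F  T  |  F  F
T  T  F  F  |  T  T
T  F  T  T  |  T  T
T  F  T  F  |  F  T
T  F  F  T  |  T  F
T  F  F  F  |  T  T
F  T  T  T  |  F  F
F  T  T  F  |  T  T
F  T  F  T  |  T  F
F  T  F  F  |  F  T
F  F  T  T  |  T  F
F  F  T  F  |  T  T
F  F  F  T  |  T  T
F  F  F  F  |  F  T
The columns differ at p=T, q=T, r=T, s=T (φ=T, ψ=F), so they are not equivalent.

not equivalent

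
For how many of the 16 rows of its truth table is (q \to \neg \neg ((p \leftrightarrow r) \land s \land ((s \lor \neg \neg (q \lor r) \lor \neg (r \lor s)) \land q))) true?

10

p  q  r  s  |  φ
T  T  T  T  |  T
T  T  T  F  |  F
T  T  F  T  |  F
T  T  F  F  |  F
T  F  T  T  |  T
T  F  T  F  |  T
T  F  F  T  |  T
T  F  F  F  |  T
F  T  T  T  |  F
F  T  T  F  |  F
F  T  F  T  |  T
F  T  F  F  |  F
F  F  T  T  |  T
F  F  T  F  |  T
F  F  F  T  |  T
F  F  F  F  |  T
The formula is true on 10 of the 16 rows.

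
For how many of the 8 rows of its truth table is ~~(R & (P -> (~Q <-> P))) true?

3

P | Q | R | ~~(R & (P -> (~Q <-> P)))
- | - | - | -------------------------
T | T | T |             F            
T | T | F |             F            
T | F | T |             T            
T | F | F |             F            
F | T | T |             T            
F | T | F |             F            
F | F | T |             T            
F | F | F |             F            
The formula is true on 3 of the 8 rows.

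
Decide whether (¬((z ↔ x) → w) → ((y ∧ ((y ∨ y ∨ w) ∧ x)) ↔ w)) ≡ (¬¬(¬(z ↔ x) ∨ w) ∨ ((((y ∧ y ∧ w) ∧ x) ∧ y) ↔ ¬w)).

x | y | z | w | φ | ψ
- | - | - | - | - | -
1 | 1 | 1 | 1 | 1 | 1
1 | 1 | 1 | 0 | 0 | 0
1 | 1 | 0 | 1 | 1 | 1
1 | 1 | 0 | 0 | 1 | 1
1 | 0 | 1 | 1 | 1 | 1
1 | 0 | 1 | 0 | 1 | 0
1 | 0 | 0 | 1 | 1 | 1
1 | 0 | 0 | 0 | 1 | 1
0 | 1 | 1 | 1 | 1 | 1
0 | 1 | 1 | 0 | 1 | 1
0 | 1 | 0 | 1 | 1 | 1
0 | 1 | 0 | 0 | 1 | 0
0 | 0 | 1 | 1 | 1 | 1
0 | 0 | 1 | 0 | 1 | 1
0 | 0 | 0 | 1 | 1 | 1
0 | 0 | 0 | 0 | 1 | 0
The columns differ at x=1, y=0, z=1, w=0 (φ=1, ψ=0), so they are not equivalent.

not equivalent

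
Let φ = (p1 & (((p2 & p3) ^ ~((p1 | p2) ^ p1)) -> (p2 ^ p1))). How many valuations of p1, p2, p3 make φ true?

  p1     p2     p3      (p2 & p3)  (p1 | p2)  ((p1 | p2) ^ p1)  ~((p1 | p2) ^ p1)  (p2 ^ p1)    φ  
 True   True   True        True       True         False               True          False     True
 True   True  False       False       True         False               True          False    False
 True  False   True       False       True         False               True           True     True
 True  False  False       False       True         False               True           True     True
False   True   True        True       True          True              False           True    False
False   True  False       False       True          True              False           True    False
False  False   True       False      False         False               True          False    False
False  False  False       False      False         False               True          False    False
The formula is true on 3 of the 8 rows.

3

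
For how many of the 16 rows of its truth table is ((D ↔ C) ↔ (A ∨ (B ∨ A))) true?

A | B | C | D | (D ↔ C) | (B ∨ A) | (A ∨ (B ∨ A)) | ((D ↔ C) ↔ (A ∨ (B ∨ A)))
- | - | - | - | ------- | ------- | ------------- | -------------------------
T | T | T | T |    T    |    T    |       T       |             T            
T | T | T | F |    F    |    T    |       T       |             F            
T | T | F | T |    F    |    T    |       T       |             F            
T | T | F | F |    T    |    T    |       T       |             T            
T | F | T | T |    T    |    T    |       T       |             T            
T | F | T | F |    F    |    T    |       T       |             F            
T | F | F | T |    F    |    T    |       T       |             F            
T | F | F | F |    T    |    T    |       T       |             T            
F | T | T | T |    T    |    T    |       T       |             T            
F | T | T | F |    F    |    T    |       T       |             F            
F | T | F | T |    F    |    T    |       T       |             F            
F | T | F | F |    T    |    T    |       T       |             T            
F | F | T | T |    T    |    F    |       F       |             F            
F | F | T | F |    F    |    F    |       F       |             T            
F | F | F | T |    F    |    F    |       F       |             T            
F | F | F | F |    T    |    F    |       F       |             F            
The formula is true on 8 of the 16 rows.

8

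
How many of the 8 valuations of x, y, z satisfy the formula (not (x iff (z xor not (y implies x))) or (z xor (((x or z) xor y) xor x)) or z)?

7

x | y | z || (y implies x) | not (y implies x) | (z xor not (y implies x)) | (x or z) | ((x or z) xor y) | (((x or z) xor y) xor x) | φ
F | F | F ||       T       |         F         |             F             |    F     |        F         |            F             | F
F | F | T ||       T       |         F         |             T             |    T     |        T         |            T             | T
F | T | F ||       F       |         T         |             T             |    F     |        T         |            T             | T
F | T | T ||       F       |         T         |             F             |    T     |        F         |            F             | T
T | F | F ||       T       |         F         |             F             |    T     |        T         |            F             | T
T | F | T ||       T       |         F         |             T             |    T     |        T         |            F             | T
T | T | F ||       T       |         F         |             F             |    T     |        F         |            T             | T
T | T | T ||       T       |         F         |             T             |    T     |        F         |            T             | T
The formula is true on 7 of the 8 rows.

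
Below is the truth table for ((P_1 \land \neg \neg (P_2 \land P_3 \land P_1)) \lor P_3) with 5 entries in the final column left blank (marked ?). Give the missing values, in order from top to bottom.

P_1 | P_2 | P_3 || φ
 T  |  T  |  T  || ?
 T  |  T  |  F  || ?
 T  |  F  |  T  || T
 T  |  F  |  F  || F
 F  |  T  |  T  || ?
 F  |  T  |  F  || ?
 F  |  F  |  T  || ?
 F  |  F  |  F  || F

Row P_1=T, P_2=T, P_3=T: (P_1 \land \neg \neg (P_2 \land P_3 \land P_1)) = T, so the formula = T.
Row P_1=T, P_2=T, P_3=F: (P_1 \land \neg \neg (P_2 \land P_3 \land P_1)) = F, so the formula = F.
Row P_1=F, P_2=T, P_3=T: (P_1 \land \neg \neg (P_2 \land P_3 \land P_1)) = F, so the formula = T.
Row P_1=F, P_2=T, P_3=F: (P_1 \land \neg \neg (P_2 \land P_3 \land P_1)) = F, so the formula = F.
Row P_1=F, P_2=F, P_3=T: (P_1 \land \neg \neg (P_2 \land P_3 \land P_1)) = F, so the formula = T.

T, F, T, F, T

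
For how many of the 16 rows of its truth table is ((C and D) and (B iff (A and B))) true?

3

  A      B      C      D    |    φ  
 True   True   True   True  |   True
 True   True   True  False  |  False
 True   True  False   True  |  False
 True   True  False  False  |  False
 True  False   True   True  |   True
 True  False   True  False  |  False
 True  False  False   True  |  False
 True  False  False  False  |  False
False   True   True   True  |  False
False   True   True  False  |  False
False   True  False   True  |  False
False   True  False  False  |  False
False  False   True   True  |   True
False  False   True  False  |  False
False  False  False   True  |  False
False  False  False  False  |  False
The formula is true on 3 of the 16 rows.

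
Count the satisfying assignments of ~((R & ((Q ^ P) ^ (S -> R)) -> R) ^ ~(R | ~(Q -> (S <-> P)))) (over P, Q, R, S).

P  Q  R  S     (Q ^ P)  (S -> R)  ((Q ^ P) ^ (S -> R))  (R & ((Q ^ P) ^ (S -> R)))  (S <-> P)  (Q -> (S <-> P))  ~(Q -> (S <-> P))  (R | ~(Q -> (S <-> P)))  ~(R | ~(Q -> (S <-> P)))  φ
1  1  1  1        0        1               1                        1                   1             1                  0                     1                        0              0
1  1  1  0        0        1               1                        1                   0             0                  1                     1                        0              0
1  1  0  1        0        0               0                        0                   1             1                  0                     0                        1              1
1  1  0  0        0        1               1                        0                   0             0                  1                     1                        0              0
1  0  1  1        1        1               0                        0                   1             1                  0                     1                        0              0
1  0  1  0        1        1               0                        0                   0             1                  0                     1                        0              0
1  0  0  1        1        0               1                        0                   1             1                  0                     0                        1              1
1  0  0  0        1        1               0                        0                   0             1                  0                     0                        1              1
0  1  1  1        1        1               0                        0                   0             0                  1                     1                        0              0
0  1  1  0        1        1               0                        0                   1             1                  0                     1                        0              0
0  1  0  1        1        0               1                        0                   0             0                  1                     1                        0              0
0  1  0  0        1        1               0                        0                   1             1                  0                     0                        1              1
0  0  1  1        0        1               1                        1                   0             1                  0                     1                        0              0
0  0  1  0        0        1               1                        1                   1             1                  0                     1                        0              0
0  0  0  1        0        0               0                        0                   0             1                  0                     0                        1              1
0  0  0  0        0        1               1                        0                   1             1                  0                     0                        1              1
The formula is true on 6 of the 16 rows.

6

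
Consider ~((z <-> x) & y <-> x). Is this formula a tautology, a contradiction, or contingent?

contingent

x | y | z | ~(((z <-> x) & y) <-> x)
- | - | - | ------------------------
0 | 0 | 0 |            0            
0 | 0 | 1 |            0            
0 | 1 | 0 |            1            
0 | 1 | 1 |            0            
1 | 0 | 0 |            1            
1 | 0 | 1 |            1            
1 | 1 | 0 |            1            
1 | 1 | 1 |            0            
4 of 8 rows are 1, so the formula is contingent.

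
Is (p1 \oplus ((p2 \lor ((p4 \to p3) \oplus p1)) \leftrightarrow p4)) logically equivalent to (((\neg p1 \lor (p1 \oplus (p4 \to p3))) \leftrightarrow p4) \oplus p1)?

p1 | p2 | p3 | p4 | φ | ψ
-- | -- | -- | -- | - | -
T  | T  | T  | T  | F | T
T  | T  | T  | F  | T | F
T  | T  | F  | T  | F | F
T  | T  | F  | F  | T | F
T  | F  | T  | T  | T | T
T  | F  | T  | F  | F | F
T  | F  | F  | T  | F | F
T  | F  | F  | F  | F | F
F  | T  | T  | T  | T | T
F  | T  | T  | F  | F | F
F  | T  | F  | T  | T | T
F  | T  | F  | F  | F | F
F  | F  | T  | T  | T | T
F  | F  | T  | F  | F | F
F  | F  | F  | T  | F | T
F  | F  | F  | F  | F | F
The columns differ at p1=T, p2=T, p3=T, p4=T (φ=F, ψ=T), so they are not equivalent.

not equivalent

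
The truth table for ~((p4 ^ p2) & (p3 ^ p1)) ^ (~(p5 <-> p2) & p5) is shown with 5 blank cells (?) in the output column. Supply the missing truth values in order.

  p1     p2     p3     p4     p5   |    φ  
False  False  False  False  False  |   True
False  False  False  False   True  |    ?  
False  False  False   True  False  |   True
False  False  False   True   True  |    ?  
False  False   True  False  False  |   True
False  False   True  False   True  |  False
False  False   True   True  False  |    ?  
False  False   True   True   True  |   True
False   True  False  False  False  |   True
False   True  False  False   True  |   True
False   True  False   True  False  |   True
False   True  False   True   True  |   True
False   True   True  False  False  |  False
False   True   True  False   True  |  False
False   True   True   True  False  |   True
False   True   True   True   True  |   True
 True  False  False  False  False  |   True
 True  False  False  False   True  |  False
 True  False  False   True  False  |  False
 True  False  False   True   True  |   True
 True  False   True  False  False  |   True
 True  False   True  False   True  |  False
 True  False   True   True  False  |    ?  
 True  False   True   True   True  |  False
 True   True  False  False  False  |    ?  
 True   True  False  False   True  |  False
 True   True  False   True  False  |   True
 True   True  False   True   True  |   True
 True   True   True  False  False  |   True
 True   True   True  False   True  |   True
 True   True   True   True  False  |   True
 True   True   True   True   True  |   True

False, False, False, True, False

Row p1=False, p2=False, p3=False, p4=False, p5=True: ~((p4 ^ p2) & (p3 ^ p1)) = True, (~(p5 <-> p2) & p5) = True, so the formula = False.
Row p1=False, p2=False, p3=False, p4=True, p5=True: ~((p4 ^ p2) & (p3 ^ p1)) = True, (~(p5 <-> p2) & p5) = True, so the formula = False.
Row p1=False, p2=False, p3=True, p4=True, p5=False: ~((p4 ^ p2) & (p3 ^ p1)) = False, (~(p5 <-> p2) & p5) = False, so the formula = False.
Row p1=True, p2=False, p3=True, p4=True, p5=False: ~((p4 ^ p2) & (p3 ^ p1)) = True, (~(p5 <-> p2) & p5) = False, so the formula = True.
Row p1=True, p2=True, p3=False, p4=False, p5=False: ~((p4 ^ p2) & (p3 ^ p1)) = False, (~(p5 <-> p2) & p5) = False, so the formula = False.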